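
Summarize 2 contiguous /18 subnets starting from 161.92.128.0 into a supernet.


Original prefix: /18
Number of subnets: 2 = 2^1
New prefix = 18 - 1 = 17
Supernet: 161.92.128.0/17


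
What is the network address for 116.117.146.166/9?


IP:   01110100.01110101.10010010.10100110
Mask: 11111111.10000000.00000000.00000000
AND operation:
Net:  01110100.00000000.00000000.00000000
Network: 116.0.0.0/9


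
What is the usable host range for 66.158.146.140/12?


Network: 66.144.0.0
Broadcast: 66.159.255.255
First usable = network + 1
Last usable = broadcast - 1
Range: 66.144.0.1 to 66.159.255.254


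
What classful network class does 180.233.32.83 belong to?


First octet: 180
Binary: 10110100
10xxxxxx -> Class B (128-191)
Class B, default mask 255.255.0.0 (/16)


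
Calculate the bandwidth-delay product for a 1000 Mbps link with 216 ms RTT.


BDP = bandwidth * RTT
= 1000 Mbps * 216 ms
= 1000 * 1e6 * 216 / 1000 bits
= 216000000 bits
= 27000000 bytes
= 26367.1875 KB
BDP = 216000000 bits (27000000 bytes)


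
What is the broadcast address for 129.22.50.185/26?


Network: 129.22.50.128/26
Host bits = 6
Set all host bits to 1:
Broadcast: 129.22.50.191


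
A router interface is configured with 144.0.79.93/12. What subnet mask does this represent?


/12 means 12 network bits, 20 host bits
Binary: 11111111111100000000000000000000
Mask: 255.240.0.0


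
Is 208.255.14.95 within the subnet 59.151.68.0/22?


Subnet network: 59.151.68.0
Test IP AND mask: 208.255.12.0
No, 208.255.14.95 is not in 59.151.68.0/22


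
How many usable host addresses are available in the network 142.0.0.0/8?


Host bits = 32 - 8 = 24
Total addresses = 2^24 = 16777216
Usable = total - 2 (network and broadcast)
Usable hosts: 16777214


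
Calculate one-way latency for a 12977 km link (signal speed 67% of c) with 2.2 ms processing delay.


Speed = 0.67 * 3e5 km/s = 201000 km/s
Propagation delay = 12977 / 201000 = 0.0646 s = 64.5622 ms
Processing delay = 2.2 ms
Total one-way latency = 66.7622 ms


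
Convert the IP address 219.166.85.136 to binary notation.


219 = 11011011
166 = 10100110
85 = 01010101
136 = 10001000
Binary: 11011011.10100110.01010101.10001000


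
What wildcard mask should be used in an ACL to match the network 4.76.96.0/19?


Subnet mask: 255.255.224.0
Wildcard = 255.255.255.255 - subnet mask
255 - 255 = 0
255 - 255 = 0
255 - 224 = 31
255 - 0 = 255
Wildcard: 0.0.31.255


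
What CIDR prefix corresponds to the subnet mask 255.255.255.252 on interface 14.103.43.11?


Binary: 11111111.11111111.11111111.11111100
Count leading 1s
Prefix: /30


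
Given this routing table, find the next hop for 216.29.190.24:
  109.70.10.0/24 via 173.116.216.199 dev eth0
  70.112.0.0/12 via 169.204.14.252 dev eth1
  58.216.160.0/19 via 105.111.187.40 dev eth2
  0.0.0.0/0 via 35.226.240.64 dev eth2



Longest prefix match for 216.29.190.24:
  /24 109.70.10.0: no
  /12 70.112.0.0: no
  /19 58.216.160.0: no
  /0 0.0.0.0: MATCH
Selected: next-hop 35.226.240.64 via eth2 (matched /0)


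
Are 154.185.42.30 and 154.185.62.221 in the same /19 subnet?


Mask: 255.255.224.0
154.185.42.30 AND mask = 154.185.32.0
154.185.62.221 AND mask = 154.185.32.0
Yes, same subnet (154.185.32.0)


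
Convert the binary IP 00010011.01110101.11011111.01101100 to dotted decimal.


00010011 = 19
01110101 = 117
11011111 = 223
01101100 = 108
IP: 19.117.223.108


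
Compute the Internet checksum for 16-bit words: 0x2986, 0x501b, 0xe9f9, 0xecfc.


Sum all words (with carry folding):
+ 0x2986 = 0x2986
+ 0x501b = 0x79a1
+ 0xe9f9 = 0x639b
+ 0xecfc = 0x5098
One's complement: ~0x5098
Checksum = 0xaf67


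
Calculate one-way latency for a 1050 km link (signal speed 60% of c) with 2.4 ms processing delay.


Speed = 0.6 * 3e5 km/s = 180000 km/s
Propagation delay = 1050 / 180000 = 0.0058 s = 5.8333 ms
Processing delay = 2.4 ms
Total one-way latency = 8.2333 ms


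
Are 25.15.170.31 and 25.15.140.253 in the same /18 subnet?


Mask: 255.255.192.0
25.15.170.31 AND mask = 25.15.128.0
25.15.140.253 AND mask = 25.15.128.0
Yes, same subnet (25.15.128.0)


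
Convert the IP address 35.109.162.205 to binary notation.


35 = 00100011
109 = 01101101
162 = 10100010
205 = 11001101
Binary: 00100011.01101101.10100010.11001101


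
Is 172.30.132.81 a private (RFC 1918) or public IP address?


RFC 1918 private ranges:
  10.0.0.0/8 (10.0.0.0 - 10.255.255.255)
  172.16.0.0/12 (172.16.0.0 - 172.31.255.255)
  192.168.0.0/16 (192.168.0.0 - 192.168.255.255)
Private (in 172.16.0.0/12)


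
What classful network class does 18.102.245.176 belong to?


First octet: 18
Binary: 00010010
0xxxxxxx -> Class A (1-126)
Class A, default mask 255.0.0.0 (/8)


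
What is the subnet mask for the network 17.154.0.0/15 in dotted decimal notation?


/15 means 15 network bits, 17 host bits
Binary: 11111111111111100000000000000000
Mask: 255.254.0.0


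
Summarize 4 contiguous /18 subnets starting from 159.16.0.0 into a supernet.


Original prefix: /18
Number of subnets: 4 = 2^2
New prefix = 18 - 2 = 16
Supernet: 159.16.0.0/16


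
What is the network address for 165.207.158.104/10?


IP:   10100101.11001111.10011110.01101000
Mask: 11111111.11000000.00000000.00000000
AND operation:
Net:  10100101.11000000.00000000.00000000
Network: 165.192.0.0/10


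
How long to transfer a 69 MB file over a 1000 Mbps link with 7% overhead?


Effective throughput = 1000 * (1 - 7/100) = 930.0 Mbps
File size in Mb = 69 * 8 = 552 Mb
Time = 552 / 930.0
Time = 0.5935 seconds


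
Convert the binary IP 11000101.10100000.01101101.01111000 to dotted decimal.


11000101 = 197
10100000 = 160
01101101 = 109
01111000 = 120
IP: 197.160.109.120


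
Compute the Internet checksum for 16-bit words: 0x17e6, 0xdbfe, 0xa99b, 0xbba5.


Sum all words (with carry folding):
+ 0x17e6 = 0x17e6
+ 0xdbfe = 0xf3e4
+ 0xa99b = 0x9d80
+ 0xbba5 = 0x5926
One's complement: ~0x5926
Checksum = 0xa6d9


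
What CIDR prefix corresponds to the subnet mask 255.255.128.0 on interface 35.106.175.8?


Binary: 11111111.11111111.10000000.00000000
Count leading 1s
Prefix: /17


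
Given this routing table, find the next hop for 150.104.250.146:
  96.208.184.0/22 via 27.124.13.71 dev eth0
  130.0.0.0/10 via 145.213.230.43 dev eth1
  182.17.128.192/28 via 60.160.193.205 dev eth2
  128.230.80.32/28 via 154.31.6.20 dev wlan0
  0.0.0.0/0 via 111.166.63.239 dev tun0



Longest prefix match for 150.104.250.146:
  /22 96.208.184.0: no
  /10 130.0.0.0: no
  /28 182.17.128.192: no
  /28 128.230.80.32: no
  /0 0.0.0.0: MATCH
Selected: next-hop 111.166.63.239 via tun0 (matched /0)


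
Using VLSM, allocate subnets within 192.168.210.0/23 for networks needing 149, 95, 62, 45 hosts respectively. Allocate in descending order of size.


149 hosts -> /24 (254 usable): 192.168.210.0/24
95 hosts -> /25 (126 usable): 192.168.211.0/25
62 hosts -> /26 (62 usable): 192.168.211.128/26
45 hosts -> /26 (62 usable): 192.168.211.192/26
Allocation: 192.168.210.0/24 (149 hosts, 254 usable); 192.168.211.0/25 (95 hosts, 126 usable); 192.168.211.128/26 (62 hosts, 62 usable); 192.168.211.192/26 (45 hosts, 62 usable)


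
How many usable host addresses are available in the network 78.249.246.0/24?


Host bits = 32 - 24 = 8
Total addresses = 2^8 = 256
Usable = total - 2 (network and broadcast)
Usable hosts: 254


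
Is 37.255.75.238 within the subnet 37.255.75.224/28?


Subnet network: 37.255.75.224
Test IP AND mask: 37.255.75.224
Yes, 37.255.75.238 is in 37.255.75.224/28


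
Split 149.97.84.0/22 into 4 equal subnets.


New prefix = 22 + 2 = 24
Each subnet has 256 addresses
  149.97.84.0/24
  149.97.85.0/24
  149.97.86.0/24
  149.97.87.0/24
Subnets: 149.97.84.0/24, 149.97.85.0/24, 149.97.86.0/24, 149.97.87.0/24


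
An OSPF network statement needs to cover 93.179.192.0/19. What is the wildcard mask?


Subnet mask: 255.255.224.0
Wildcard = 255.255.255.255 - subnet mask
255 - 255 = 0
255 - 255 = 0
255 - 224 = 31
255 - 0 = 255
Wildcard: 0.0.31.255


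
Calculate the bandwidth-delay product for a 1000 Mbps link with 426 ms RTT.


BDP = bandwidth * RTT
= 1000 Mbps * 426 ms
= 1000 * 1e6 * 426 / 1000 bits
= 426000000 bits
= 53250000 bytes
= 52001.9531 KB
BDP = 426000000 bits (53250000 bytes)


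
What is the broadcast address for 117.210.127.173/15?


Network: 117.210.0.0/15
Host bits = 17
Set all host bits to 1:
Broadcast: 117.211.255.255


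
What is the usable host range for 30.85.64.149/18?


Network: 30.85.64.0
Broadcast: 30.85.127.255
First usable = network + 1
Last usable = broadcast - 1
Range: 30.85.64.1 to 30.85.127.254


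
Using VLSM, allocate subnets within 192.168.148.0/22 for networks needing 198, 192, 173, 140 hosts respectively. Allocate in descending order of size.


198 hosts -> /24 (254 usable): 192.168.148.0/24
192 hosts -> /24 (254 usable): 192.168.149.0/24
173 hosts -> /24 (254 usable): 192.168.150.0/24
140 hosts -> /24 (254 usable): 192.168.151.0/24
Allocation: 192.168.148.0/24 (198 hosts, 254 usable); 192.168.149.0/24 (192 hosts, 254 usable); 192.168.150.0/24 (173 hosts, 254 usable); 192.168.151.0/24 (140 hosts, 254 usable)


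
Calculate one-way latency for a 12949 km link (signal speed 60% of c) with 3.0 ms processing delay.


Speed = 0.6 * 3e5 km/s = 180000 km/s
Propagation delay = 12949 / 180000 = 0.0719 s = 71.9389 ms
Processing delay = 3.0 ms
Total one-way latency = 74.9389 ms


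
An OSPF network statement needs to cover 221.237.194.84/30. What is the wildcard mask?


Subnet mask: 255.255.255.252
Wildcard = 255.255.255.255 - subnet mask
255 - 255 = 0
255 - 255 = 0
255 - 255 = 0
255 - 252 = 3
Wildcard: 0.0.0.3


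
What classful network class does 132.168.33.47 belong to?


First octet: 132
Binary: 10000100
10xxxxxx -> Class B (128-191)
Class B, default mask 255.255.0.0 (/16)


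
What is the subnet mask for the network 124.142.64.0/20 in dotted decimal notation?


/20 means 20 network bits, 12 host bits
Binary: 11111111111111111111000000000000
Mask: 255.255.240.0


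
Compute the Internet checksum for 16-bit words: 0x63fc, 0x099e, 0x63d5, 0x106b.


Sum all words (with carry folding):
+ 0x63fc = 0x63fc
+ 0x099e = 0x6d9a
+ 0x63d5 = 0xd16f
+ 0x106b = 0xe1da
One's complement: ~0xe1da
Checksum = 0x1e25


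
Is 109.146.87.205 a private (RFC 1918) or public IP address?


RFC 1918 private ranges:
  10.0.0.0/8 (10.0.0.0 - 10.255.255.255)
  172.16.0.0/12 (172.16.0.0 - 172.31.255.255)
  192.168.0.0/16 (192.168.0.0 - 192.168.255.255)
Public (not in any RFC 1918 range)


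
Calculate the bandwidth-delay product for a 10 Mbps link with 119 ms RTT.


BDP = bandwidth * RTT
= 10 Mbps * 119 ms
= 10 * 1e6 * 119 / 1000 bits
= 1190000 bits
= 148750 bytes
= 145.2637 KB
BDP = 1190000 bits (148750 bytes)


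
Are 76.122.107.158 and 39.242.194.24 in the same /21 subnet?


Mask: 255.255.248.0
76.122.107.158 AND mask = 76.122.104.0
39.242.194.24 AND mask = 39.242.192.0
No, different subnets (76.122.104.0 vs 39.242.192.0)


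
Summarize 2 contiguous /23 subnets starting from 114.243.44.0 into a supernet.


Original prefix: /23
Number of subnets: 2 = 2^1
New prefix = 23 - 1 = 22
Supernet: 114.243.44.0/22


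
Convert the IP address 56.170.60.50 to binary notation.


56 = 00111000
170 = 10101010
60 = 00111100
50 = 00110010
Binary: 00111000.10101010.00111100.00110010


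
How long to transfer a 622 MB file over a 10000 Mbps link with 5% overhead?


Effective throughput = 10000 * (1 - 5/100) = 9500 Mbps
File size in Mb = 622 * 8 = 4976 Mb
Time = 4976 / 9500
Time = 0.5238 seconds


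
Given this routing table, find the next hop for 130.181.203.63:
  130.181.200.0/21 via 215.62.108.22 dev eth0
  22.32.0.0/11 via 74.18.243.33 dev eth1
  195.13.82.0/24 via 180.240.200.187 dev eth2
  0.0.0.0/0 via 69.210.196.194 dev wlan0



Longest prefix match for 130.181.203.63:
  /21 130.181.200.0: MATCH
  /11 22.32.0.0: no
  /24 195.13.82.0: no
  /0 0.0.0.0: MATCH
Selected: next-hop 215.62.108.22 via eth0 (matched /21)


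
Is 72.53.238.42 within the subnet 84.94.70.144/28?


Subnet network: 84.94.70.144
Test IP AND mask: 72.53.238.32
No, 72.53.238.42 is not in 84.94.70.144/28


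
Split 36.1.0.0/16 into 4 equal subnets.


New prefix = 16 + 2 = 18
Each subnet has 16384 addresses
  36.1.0.0/18
  36.1.64.0/18
  36.1.128.0/18
  36.1.192.0/18
Subnets: 36.1.0.0/18, 36.1.64.0/18, 36.1.128.0/18, 36.1.192.0/18


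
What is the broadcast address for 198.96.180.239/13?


Network: 198.96.0.0/13
Host bits = 19
Set all host bits to 1:
Broadcast: 198.103.255.255


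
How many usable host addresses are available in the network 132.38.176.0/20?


Host bits = 32 - 20 = 12
Total addresses = 2^12 = 4096
Usable = total - 2 (network and broadcast)
Usable hosts: 4094


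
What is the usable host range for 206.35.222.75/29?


Network: 206.35.222.72
Broadcast: 206.35.222.79
First usable = network + 1
Last usable = broadcast - 1
Range: 206.35.222.73 to 206.35.222.78


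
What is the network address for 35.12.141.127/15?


IP:   00100011.00001100.10001101.01111111
Mask: 11111111.11111110.00000000.00000000
AND operation:
Net:  00100011.00001100.00000000.00000000
Network: 35.12.0.0/15


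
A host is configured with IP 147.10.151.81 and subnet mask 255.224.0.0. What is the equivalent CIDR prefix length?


Binary: 11111111.11100000.00000000.00000000
Count leading 1s
Prefix: /11


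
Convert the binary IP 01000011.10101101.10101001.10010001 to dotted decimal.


01000011 = 67
10101101 = 173
10101001 = 169
10010001 = 145
IP: 67.173.169.145


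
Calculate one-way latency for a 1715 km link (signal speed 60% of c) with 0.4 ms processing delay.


Speed = 0.6 * 3e5 km/s = 180000 km/s
Propagation delay = 1715 / 180000 = 0.0095 s = 9.5278 ms
Processing delay = 0.4 ms
Total one-way latency = 9.9278 ms


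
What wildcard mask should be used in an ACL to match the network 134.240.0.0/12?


Subnet mask: 255.240.0.0
Wildcard = 255.255.255.255 - subnet mask
255 - 255 = 0
255 - 240 = 15
255 - 0 = 255
255 - 0 = 255
Wildcard: 0.15.255.255


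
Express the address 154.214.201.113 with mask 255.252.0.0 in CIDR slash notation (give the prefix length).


Binary: 11111111.11111100.00000000.00000000
Count leading 1s
Prefix: /14


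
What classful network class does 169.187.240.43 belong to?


First octet: 169
Binary: 10101001
10xxxxxx -> Class B (128-191)
Class B, default mask 255.255.0.0 (/16)


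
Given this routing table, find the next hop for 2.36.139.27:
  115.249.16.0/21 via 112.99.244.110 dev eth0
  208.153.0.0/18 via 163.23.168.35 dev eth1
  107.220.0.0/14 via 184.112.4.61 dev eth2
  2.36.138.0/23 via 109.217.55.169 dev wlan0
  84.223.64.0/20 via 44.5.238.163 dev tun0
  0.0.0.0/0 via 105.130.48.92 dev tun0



Longest prefix match for 2.36.139.27:
  /21 115.249.16.0: no
  /18 208.153.0.0: no
  /14 107.220.0.0: no
  /23 2.36.138.0: MATCH
  /20 84.223.64.0: no
  /0 0.0.0.0: MATCH
Selected: next-hop 109.217.55.169 via wlan0 (matched /23)


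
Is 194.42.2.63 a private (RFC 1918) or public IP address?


RFC 1918 private ranges:
  10.0.0.0/8 (10.0.0.0 - 10.255.255.255)
  172.16.0.0/12 (172.16.0.0 - 172.31.255.255)
  192.168.0.0/16 (192.168.0.0 - 192.168.255.255)
Public (not in any RFC 1918 range)


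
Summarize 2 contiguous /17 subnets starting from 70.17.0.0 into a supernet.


Original prefix: /17
Number of subnets: 2 = 2^1
New prefix = 17 - 1 = 16
Supernet: 70.17.0.0/16


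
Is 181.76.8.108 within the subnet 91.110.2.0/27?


Subnet network: 91.110.2.0
Test IP AND mask: 181.76.8.96
No, 181.76.8.108 is not in 91.110.2.0/27


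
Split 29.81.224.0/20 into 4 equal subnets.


New prefix = 20 + 2 = 22
Each subnet has 1024 addresses
  29.81.224.0/22
  29.81.228.0/22
  29.81.232.0/22
  29.81.236.0/22
Subnets: 29.81.224.0/22, 29.81.228.0/22, 29.81.232.0/22, 29.81.236.0/22


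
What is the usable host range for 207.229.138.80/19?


Network: 207.229.128.0
Broadcast: 207.229.159.255
First usable = network + 1
Last usable = broadcast - 1
Range: 207.229.128.1 to 207.229.159.254


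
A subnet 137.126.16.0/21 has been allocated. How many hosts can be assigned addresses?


Host bits = 32 - 21 = 11
Total addresses = 2^11 = 2048
Usable = total - 2 (network and broadcast)
Usable hosts: 2046


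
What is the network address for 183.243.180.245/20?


IP:   10110111.11110011.10110100.11110101
Mask: 11111111.11111111.11110000.00000000
AND operation:
Net:  10110111.11110011.10110000.00000000
Network: 183.243.176.0/20


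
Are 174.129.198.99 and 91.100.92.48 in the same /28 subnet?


Mask: 255.255.255.240
174.129.198.99 AND mask = 174.129.198.96
91.100.92.48 AND mask = 91.100.92.48
No, different subnets (174.129.198.96 vs 91.100.92.48)


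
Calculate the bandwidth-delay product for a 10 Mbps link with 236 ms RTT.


BDP = bandwidth * RTT
= 10 Mbps * 236 ms
= 10 * 1e6 * 236 / 1000 bits
= 2360000 bits
= 295000 bytes
= 288.0859 KB
BDP = 2360000 bits (295000 bytes)


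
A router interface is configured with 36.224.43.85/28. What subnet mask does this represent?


/28 means 28 network bits, 4 host bits
Binary: 11111111111111111111111111110000
Mask: 255.255.255.240


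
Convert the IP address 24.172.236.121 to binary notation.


24 = 00011000
172 = 10101100
236 = 11101100
121 = 01111001
Binary: 00011000.10101100.11101100.01111001


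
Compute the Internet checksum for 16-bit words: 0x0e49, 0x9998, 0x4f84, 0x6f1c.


Sum all words (with carry folding):
+ 0x0e49 = 0x0e49
+ 0x9998 = 0xa7e1
+ 0x4f84 = 0xf765
+ 0x6f1c = 0x6682
One's complement: ~0x6682
Checksum = 0x997d


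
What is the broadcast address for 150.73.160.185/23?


Network: 150.73.160.0/23
Host bits = 9
Set all host bits to 1:
Broadcast: 150.73.161.255


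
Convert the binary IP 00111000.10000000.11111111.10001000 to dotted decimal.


00111000 = 56
10000000 = 128
11111111 = 255
10001000 = 136
IP: 56.128.255.136


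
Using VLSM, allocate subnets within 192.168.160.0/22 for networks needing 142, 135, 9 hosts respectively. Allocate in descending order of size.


142 hosts -> /24 (254 usable): 192.168.160.0/24
135 hosts -> /24 (254 usable): 192.168.161.0/24
9 hosts -> /28 (14 usable): 192.168.162.0/28
Allocation: 192.168.160.0/24 (142 hosts, 254 usable); 192.168.161.0/24 (135 hosts, 254 usable); 192.168.162.0/28 (9 hosts, 14 usable)


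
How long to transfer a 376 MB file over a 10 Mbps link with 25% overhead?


Effective throughput = 10 * (1 - 25/100) = 7.5 Mbps
File size in Mb = 376 * 8 = 3008 Mb
Time = 3008 / 7.5
Time = 401.0667 seconds


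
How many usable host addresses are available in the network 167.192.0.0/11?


Host bits = 32 - 11 = 21
Total addresses = 2^21 = 2097152
Usable = total - 2 (network and broadcast)
Usable hosts: 2097150


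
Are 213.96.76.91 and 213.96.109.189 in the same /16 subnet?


Mask: 255.255.0.0
213.96.76.91 AND mask = 213.96.0.0
213.96.109.189 AND mask = 213.96.0.0
Yes, same subnet (213.96.0.0)


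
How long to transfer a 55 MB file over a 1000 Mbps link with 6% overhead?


Effective throughput = 1000 * (1 - 6/100) = 940 Mbps
File size in Mb = 55 * 8 = 440 Mb
Time = 440 / 940
Time = 0.4681 seconds


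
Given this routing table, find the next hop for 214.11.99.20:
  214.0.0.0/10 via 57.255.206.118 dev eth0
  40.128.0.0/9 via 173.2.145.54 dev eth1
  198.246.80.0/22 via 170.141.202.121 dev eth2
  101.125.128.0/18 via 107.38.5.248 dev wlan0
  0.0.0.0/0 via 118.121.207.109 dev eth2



Longest prefix match for 214.11.99.20:
  /10 214.0.0.0: MATCH
  /9 40.128.0.0: no
  /22 198.246.80.0: no
  /18 101.125.128.0: no
  /0 0.0.0.0: MATCH
Selected: next-hop 57.255.206.118 via eth0 (matched /10)


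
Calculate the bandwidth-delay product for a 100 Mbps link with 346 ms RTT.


BDP = bandwidth * RTT
= 100 Mbps * 346 ms
= 100 * 1e6 * 346 / 1000 bits
= 34600000 bits
= 4325000 bytes
= 4223.6328 KB
BDP = 34600000 bits (4325000 bytes)


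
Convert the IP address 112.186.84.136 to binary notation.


112 = 01110000
186 = 10111010
84 = 01010100
136 = 10001000
Binary: 01110000.10111010.01010100.10001000


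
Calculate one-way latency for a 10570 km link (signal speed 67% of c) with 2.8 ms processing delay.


Speed = 0.67 * 3e5 km/s = 201000 km/s
Propagation delay = 10570 / 201000 = 0.0526 s = 52.5871 ms
Processing delay = 2.8 ms
Total one-way latency = 55.3871 ms


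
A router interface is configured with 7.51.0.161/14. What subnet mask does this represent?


/14 means 14 network bits, 18 host bits
Binary: 11111111111111000000000000000000
Mask: 255.252.0.0


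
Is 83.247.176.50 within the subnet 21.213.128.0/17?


Subnet network: 21.213.128.0
Test IP AND mask: 83.247.128.0
No, 83.247.176.50 is not in 21.213.128.0/17


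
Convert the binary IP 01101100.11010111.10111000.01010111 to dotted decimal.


01101100 = 108
11010111 = 215
10111000 = 184
01010111 = 87
IP: 108.215.184.87


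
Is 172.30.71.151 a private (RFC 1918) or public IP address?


RFC 1918 private ranges:
  10.0.0.0/8 (10.0.0.0 - 10.255.255.255)
  172.16.0.0/12 (172.16.0.0 - 172.31.255.255)
  192.168.0.0/16 (192.168.0.0 - 192.168.255.255)
Private (in 172.16.0.0/12)


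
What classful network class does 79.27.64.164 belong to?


First octet: 79
Binary: 01001111
0xxxxxxx -> Class A (1-126)
Class A, default mask 255.0.0.0 (/8)


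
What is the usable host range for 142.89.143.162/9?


Network: 142.0.0.0
Broadcast: 142.127.255.255
First usable = network + 1
Last usable = broadcast - 1
Range: 142.0.0.1 to 142.127.255.254


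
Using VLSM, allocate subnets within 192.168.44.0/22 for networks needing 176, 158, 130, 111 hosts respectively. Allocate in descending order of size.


176 hosts -> /24 (254 usable): 192.168.44.0/24
158 hosts -> /24 (254 usable): 192.168.45.0/24
130 hosts -> /24 (254 usable): 192.168.46.0/24
111 hosts -> /25 (126 usable): 192.168.47.0/25
Allocation: 192.168.44.0/24 (176 hosts, 254 usable); 192.168.45.0/24 (158 hosts, 254 usable); 192.168.46.0/24 (130 hosts, 254 usable); 192.168.47.0/25 (111 hosts, 126 usable)


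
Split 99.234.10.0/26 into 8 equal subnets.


New prefix = 26 + 3 = 29
Each subnet has 8 addresses
  99.234.10.0/29
  99.234.10.8/29
  99.234.10.16/29
  99.234.10.24/29
  99.234.10.32/29
  99.234.10.40/29
  99.234.10.48/29
  99.234.10.56/29
Subnets: 99.234.10.0/29, 99.234.10.8/29, 99.234.10.16/29, 99.234.10.24/29, 99.234.10.32/29, 99.234.10.40/29, 99.234.10.48/29, 99.234.10.56/29


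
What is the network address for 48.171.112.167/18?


IP:   00110000.10101011.01110000.10100111
Mask: 11111111.11111111.11000000.00000000
AND operation:
Net:  00110000.10101011.01000000.00000000
Network: 48.171.64.0/18


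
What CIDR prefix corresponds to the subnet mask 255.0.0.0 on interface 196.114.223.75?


Binary: 11111111.00000000.00000000.00000000
Count leading 1s
Prefix: /8


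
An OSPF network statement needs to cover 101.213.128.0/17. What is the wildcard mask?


Subnet mask: 255.255.128.0
Wildcard = 255.255.255.255 - subnet mask
255 - 255 = 0
255 - 255 = 0
255 - 128 = 127
255 - 0 = 255
Wildcard: 0.0.127.255


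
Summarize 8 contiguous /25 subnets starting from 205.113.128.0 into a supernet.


Original prefix: /25
Number of subnets: 8 = 2^3
New prefix = 25 - 3 = 22
Supernet: 205.113.128.0/22


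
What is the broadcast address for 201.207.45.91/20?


Network: 201.207.32.0/20
Host bits = 12
Set all host bits to 1:
Broadcast: 201.207.47.255


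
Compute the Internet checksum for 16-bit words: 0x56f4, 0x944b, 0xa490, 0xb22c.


Sum all words (with carry folding):
+ 0x56f4 = 0x56f4
+ 0x944b = 0xeb3f
+ 0xa490 = 0x8fd0
+ 0xb22c = 0x41fd
One's complement: ~0x41fd
Checksum = 0xbe02


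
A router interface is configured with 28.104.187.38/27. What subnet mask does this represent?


/27 means 27 network bits, 5 host bits
Binary: 11111111111111111111111111100000
Mask: 255.255.255.224


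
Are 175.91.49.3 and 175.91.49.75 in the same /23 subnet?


Mask: 255.255.254.0
175.91.49.3 AND mask = 175.91.48.0
175.91.49.75 AND mask = 175.91.48.0
Yes, same subnet (175.91.48.0)


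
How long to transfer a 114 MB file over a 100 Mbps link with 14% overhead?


Effective throughput = 100 * (1 - 14/100) = 86 Mbps
File size in Mb = 114 * 8 = 912 Mb
Time = 912 / 86
Time = 10.6047 seconds


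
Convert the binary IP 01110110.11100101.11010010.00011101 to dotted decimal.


01110110 = 118
11100101 = 229
11010010 = 210
00011101 = 29
IP: 118.229.210.29


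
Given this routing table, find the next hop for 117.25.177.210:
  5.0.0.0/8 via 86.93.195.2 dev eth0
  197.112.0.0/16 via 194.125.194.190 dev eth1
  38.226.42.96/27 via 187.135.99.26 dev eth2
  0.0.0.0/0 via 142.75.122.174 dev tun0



Longest prefix match for 117.25.177.210:
  /8 5.0.0.0: no
  /16 197.112.0.0: no
  /27 38.226.42.96: no
  /0 0.0.0.0: MATCH
Selected: next-hop 142.75.122.174 via tun0 (matched /0)


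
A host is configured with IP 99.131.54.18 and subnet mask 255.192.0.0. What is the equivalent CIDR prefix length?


Binary: 11111111.11000000.00000000.00000000
Count leading 1s
Prefix: /10


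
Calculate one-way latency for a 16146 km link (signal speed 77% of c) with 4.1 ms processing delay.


Speed = 0.77 * 3e5 km/s = 231000 km/s
Propagation delay = 16146 / 231000 = 0.0699 s = 69.8961 ms
Processing delay = 4.1 ms
Total one-way latency = 73.9961 ms


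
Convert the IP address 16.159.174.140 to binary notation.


16 = 00010000
159 = 10011111
174 = 10101110
140 = 10001100
Binary: 00010000.10011111.10101110.10001100


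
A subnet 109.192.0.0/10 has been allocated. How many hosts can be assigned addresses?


Host bits = 32 - 10 = 22
Total addresses = 2^22 = 4194304
Usable = total - 2 (network and broadcast)
Usable hosts: 4194302


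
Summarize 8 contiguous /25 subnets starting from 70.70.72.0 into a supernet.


Original prefix: /25
Number of subnets: 8 = 2^3
New prefix = 25 - 3 = 22
Supernet: 70.70.72.0/22


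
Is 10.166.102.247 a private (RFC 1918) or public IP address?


RFC 1918 private ranges:
  10.0.0.0/8 (10.0.0.0 - 10.255.255.255)
  172.16.0.0/12 (172.16.0.0 - 172.31.255.255)
  192.168.0.0/16 (192.168.0.0 - 192.168.255.255)
Private (in 10.0.0.0/8)


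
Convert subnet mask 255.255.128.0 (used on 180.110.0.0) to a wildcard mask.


Subnet mask: 255.255.128.0
Wildcard = 255.255.255.255 - subnet mask
255 - 255 = 0
255 - 255 = 0
255 - 128 = 127
255 - 0 = 255
Wildcard: 0.0.127.255


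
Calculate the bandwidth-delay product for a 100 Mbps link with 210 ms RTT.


BDP = bandwidth * RTT
= 100 Mbps * 210 ms
= 100 * 1e6 * 210 / 1000 bits
= 21000000 bits
= 2625000 bytes
= 2563.4766 KB
BDP = 21000000 bits (2625000 bytes)


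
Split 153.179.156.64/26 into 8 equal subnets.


New prefix = 26 + 3 = 29
Each subnet has 8 addresses
  153.179.156.64/29
  153.179.156.72/29
  153.179.156.80/29
  153.179.156.88/29
  153.179.156.96/29
  153.179.156.104/29
  153.179.156.112/29
  153.179.156.120/29
Subnets: 153.179.156.64/29, 153.179.156.72/29, 153.179.156.80/29, 153.179.156.88/29, 153.179.156.96/29, 153.179.156.104/29, 153.179.156.112/29, 153.179.156.120/29


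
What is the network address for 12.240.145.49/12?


IP:   00001100.11110000.10010001.00110001
Mask: 11111111.11110000.00000000.00000000
AND operation:
Net:  00001100.11110000.00000000.00000000
Network: 12.240.0.0/12


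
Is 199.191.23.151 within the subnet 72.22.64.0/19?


Subnet network: 72.22.64.0
Test IP AND mask: 199.191.0.0
No, 199.191.23.151 is not in 72.22.64.0/19


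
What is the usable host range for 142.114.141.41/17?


Network: 142.114.128.0
Broadcast: 142.114.255.255
First usable = network + 1
Last usable = broadcast - 1
Range: 142.114.128.1 to 142.114.255.254


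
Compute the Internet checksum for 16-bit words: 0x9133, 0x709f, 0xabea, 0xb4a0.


Sum all words (with carry folding):
+ 0x9133 = 0x9133
+ 0x709f = 0x01d3
+ 0xabea = 0xadbd
+ 0xb4a0 = 0x625e
One's complement: ~0x625e
Checksum = 0x9da1


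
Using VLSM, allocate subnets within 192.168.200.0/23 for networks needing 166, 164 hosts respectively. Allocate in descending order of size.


166 hosts -> /24 (254 usable): 192.168.200.0/24
164 hosts -> /24 (254 usable): 192.168.201.0/24
Allocation: 192.168.200.0/24 (166 hosts, 254 usable); 192.168.201.0/24 (164 hosts, 254 usable)


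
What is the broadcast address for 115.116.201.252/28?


Network: 115.116.201.240/28
Host bits = 4
Set all host bits to 1:
Broadcast: 115.116.201.255


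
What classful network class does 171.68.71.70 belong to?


First octet: 171
Binary: 10101011
10xxxxxx -> Class B (128-191)
Class B, default mask 255.255.0.0 (/16)


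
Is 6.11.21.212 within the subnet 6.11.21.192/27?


Subnet network: 6.11.21.192
Test IP AND mask: 6.11.21.192
Yes, 6.11.21.212 is in 6.11.21.192/27


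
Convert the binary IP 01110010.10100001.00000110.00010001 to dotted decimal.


01110010 = 114
10100001 = 161
00000110 = 6
00010001 = 17
IP: 114.161.6.17


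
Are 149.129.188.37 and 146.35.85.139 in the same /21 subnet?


Mask: 255.255.248.0
149.129.188.37 AND mask = 149.129.184.0
146.35.85.139 AND mask = 146.35.80.0
No, different subnets (149.129.184.0 vs 146.35.80.0)


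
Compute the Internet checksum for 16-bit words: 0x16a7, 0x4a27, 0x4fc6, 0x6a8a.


Sum all words (with carry folding):
+ 0x16a7 = 0x16a7
+ 0x4a27 = 0x60ce
+ 0x4fc6 = 0xb094
+ 0x6a8a = 0x1b1f
One's complement: ~0x1b1f
Checksum = 0xe4e0


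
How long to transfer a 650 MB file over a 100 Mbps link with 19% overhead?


Effective throughput = 100 * (1 - 19/100) = 81 Mbps
File size in Mb = 650 * 8 = 5200 Mb
Time = 5200 / 81
Time = 64.1975 seconds


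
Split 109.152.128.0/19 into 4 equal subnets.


New prefix = 19 + 2 = 21
Each subnet has 2048 addresses
  109.152.128.0/21
  109.152.136.0/21
  109.152.144.0/21
  109.152.152.0/21
Subnets: 109.152.128.0/21, 109.152.136.0/21, 109.152.144.0/21, 109.152.152.0/21


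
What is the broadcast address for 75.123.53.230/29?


Network: 75.123.53.224/29
Host bits = 3
Set all host bits to 1:
Broadcast: 75.123.53.231


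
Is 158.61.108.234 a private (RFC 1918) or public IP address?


RFC 1918 private ranges:
  10.0.0.0/8 (10.0.0.0 - 10.255.255.255)
  172.16.0.0/12 (172.16.0.0 - 172.31.255.255)
  192.168.0.0/16 (192.168.0.0 - 192.168.255.255)
Public (not in any RFC 1918 range)


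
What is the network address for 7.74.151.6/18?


IP:   00000111.01001010.10010111.00000110
Mask: 11111111.11111111.11000000.00000000
AND operation:
Net:  00000111.01001010.10000000.00000000
Network: 7.74.128.0/18


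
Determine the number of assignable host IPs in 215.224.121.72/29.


Host bits = 32 - 29 = 3
Total addresses = 2^3 = 8
Usable = total - 2 (network and broadcast)
Usable hosts: 6


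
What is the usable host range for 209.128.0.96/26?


Network: 209.128.0.64
Broadcast: 209.128.0.127
First usable = network + 1
Last usable = broadcast - 1
Range: 209.128.0.65 to 209.128.0.126


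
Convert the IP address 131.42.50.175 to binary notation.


131 = 10000011
42 = 00101010
50 = 00110010
175 = 10101111
Binary: 10000011.00101010.00110010.10101111


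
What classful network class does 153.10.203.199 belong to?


First octet: 153
Binary: 10011001
10xxxxxx -> Class B (128-191)
Class B, default mask 255.255.0.0 (/16)


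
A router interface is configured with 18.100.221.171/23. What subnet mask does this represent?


/23 means 23 network bits, 9 host bits
Binary: 11111111111111111111111000000000
Mask: 255.255.254.0


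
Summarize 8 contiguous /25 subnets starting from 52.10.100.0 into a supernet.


Original prefix: /25
Number of subnets: 8 = 2^3
New prefix = 25 - 3 = 22
Supernet: 52.10.100.0/22


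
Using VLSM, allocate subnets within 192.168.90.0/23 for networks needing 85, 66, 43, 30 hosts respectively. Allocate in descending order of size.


85 hosts -> /25 (126 usable): 192.168.90.0/25
66 hosts -> /25 (126 usable): 192.168.90.128/25
43 hosts -> /26 (62 usable): 192.168.91.0/26
30 hosts -> /27 (30 usable): 192.168.91.64/27
Allocation: 192.168.90.0/25 (85 hosts, 126 usable); 192.168.90.128/25 (66 hosts, 126 usable); 192.168.91.0/26 (43 hosts, 62 usable); 192.168.91.64/27 (30 hosts, 30 usable)


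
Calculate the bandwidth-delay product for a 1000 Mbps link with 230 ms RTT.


BDP = bandwidth * RTT
= 1000 Mbps * 230 ms
= 1000 * 1e6 * 230 / 1000 bits
= 230000000 bits
= 28750000 bytes
= 28076.1719 KB
BDP = 230000000 bits (28750000 bytes)


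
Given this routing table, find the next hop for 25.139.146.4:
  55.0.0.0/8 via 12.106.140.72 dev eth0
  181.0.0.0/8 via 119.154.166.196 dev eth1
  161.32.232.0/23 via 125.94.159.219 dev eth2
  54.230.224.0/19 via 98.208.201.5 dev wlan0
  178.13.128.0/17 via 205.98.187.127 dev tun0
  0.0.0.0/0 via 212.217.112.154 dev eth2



Longest prefix match for 25.139.146.4:
  /8 55.0.0.0: no
  /8 181.0.0.0: no
  /23 161.32.232.0: no
  /19 54.230.224.0: no
  /17 178.13.128.0: no
  /0 0.0.0.0: MATCH
Selected: next-hop 212.217.112.154 via eth2 (matched /0)


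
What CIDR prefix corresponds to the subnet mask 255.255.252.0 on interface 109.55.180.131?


Binary: 11111111.11111111.11111100.00000000
Count leading 1s
Prefix: /22


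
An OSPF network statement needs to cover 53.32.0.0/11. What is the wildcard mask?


Subnet mask: 255.224.0.0
Wildcard = 255.255.255.255 - subnet mask
255 - 255 = 0
255 - 224 = 31
255 - 0 = 255
255 - 0 = 255
Wildcard: 0.31.255.255


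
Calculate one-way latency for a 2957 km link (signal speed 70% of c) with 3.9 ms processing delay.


Speed = 0.7 * 3e5 km/s = 210000 km/s
Propagation delay = 2957 / 210000 = 0.0141 s = 14.081 ms
Processing delay = 3.9 ms
Total one-way latency = 17.981 ms


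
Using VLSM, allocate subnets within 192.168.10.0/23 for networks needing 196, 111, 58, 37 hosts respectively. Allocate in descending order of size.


196 hosts -> /24 (254 usable): 192.168.10.0/24
111 hosts -> /25 (126 usable): 192.168.11.0/25
58 hosts -> /26 (62 usable): 192.168.11.128/26
37 hosts -> /26 (62 usable): 192.168.11.192/26
Allocation: 192.168.10.0/24 (196 hosts, 254 usable); 192.168.11.0/25 (111 hosts, 126 usable); 192.168.11.128/26 (58 hosts, 62 usable); 192.168.11.192/26 (37 hosts, 62 usable)


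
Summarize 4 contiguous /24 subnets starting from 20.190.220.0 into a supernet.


Original prefix: /24
Number of subnets: 4 = 2^2
New prefix = 24 - 2 = 22
Supernet: 20.190.220.0/22


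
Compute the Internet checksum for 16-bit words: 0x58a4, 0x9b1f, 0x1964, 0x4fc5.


Sum all words (with carry folding):
+ 0x58a4 = 0x58a4
+ 0x9b1f = 0xf3c3
+ 0x1964 = 0x0d28
+ 0x4fc5 = 0x5ced
One's complement: ~0x5ced
Checksum = 0xa312


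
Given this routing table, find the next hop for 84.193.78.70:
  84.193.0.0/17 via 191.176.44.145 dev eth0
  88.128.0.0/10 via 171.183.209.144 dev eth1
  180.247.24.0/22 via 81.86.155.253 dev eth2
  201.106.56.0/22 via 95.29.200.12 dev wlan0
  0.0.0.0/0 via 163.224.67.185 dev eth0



Longest prefix match for 84.193.78.70:
  /17 84.193.0.0: MATCH
  /10 88.128.0.0: no
  /22 180.247.24.0: no
  /22 201.106.56.0: no
  /0 0.0.0.0: MATCH
Selected: next-hop 191.176.44.145 via eth0 (matched /17)


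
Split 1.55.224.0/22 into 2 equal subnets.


New prefix = 22 + 1 = 23
Each subnet has 512 addresses
  1.55.224.0/23
  1.55.226.0/23
Subnets: 1.55.224.0/23, 1.55.226.0/23


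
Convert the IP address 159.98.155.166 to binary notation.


159 = 10011111
98 = 01100010
155 = 10011011
166 = 10100110
Binary: 10011111.01100010.10011011.10100110


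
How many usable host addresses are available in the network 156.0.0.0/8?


Host bits = 32 - 8 = 24
Total addresses = 2^24 = 16777216
Usable = total - 2 (network and broadcast)
Usable hosts: 16777214


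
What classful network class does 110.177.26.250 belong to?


First octet: 110
Binary: 01101110
0xxxxxxx -> Class A (1-126)
Class A, default mask 255.0.0.0 (/8)


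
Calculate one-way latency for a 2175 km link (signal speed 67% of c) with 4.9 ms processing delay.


Speed = 0.67 * 3e5 km/s = 201000 km/s
Propagation delay = 2175 / 201000 = 0.0108 s = 10.8209 ms
Processing delay = 4.9 ms
Total one-way latency = 15.7209 ms


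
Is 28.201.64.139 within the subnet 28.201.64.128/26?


Subnet network: 28.201.64.128
Test IP AND mask: 28.201.64.128
Yes, 28.201.64.139 is in 28.201.64.128/26


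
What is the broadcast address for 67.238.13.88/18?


Network: 67.238.0.0/18
Host bits = 14
Set all host bits to 1:
Broadcast: 67.238.63.255


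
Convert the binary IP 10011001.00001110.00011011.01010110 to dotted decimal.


10011001 = 153
00001110 = 14
00011011 = 27
01010110 = 86
IP: 153.14.27.86


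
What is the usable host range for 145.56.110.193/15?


Network: 145.56.0.0
Broadcast: 145.57.255.255
First usable = network + 1
Last usable = broadcast - 1
Range: 145.56.0.1 to 145.57.255.254


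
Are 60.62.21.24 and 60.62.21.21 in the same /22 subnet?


Mask: 255.255.252.0
60.62.21.24 AND mask = 60.62.20.0
60.62.21.21 AND mask = 60.62.20.0
Yes, same subnet (60.62.20.0)


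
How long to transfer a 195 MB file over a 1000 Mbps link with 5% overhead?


Effective throughput = 1000 * (1 - 5/100) = 950 Mbps
File size in Mb = 195 * 8 = 1560 Mb
Time = 1560 / 950
Time = 1.6421 seconds


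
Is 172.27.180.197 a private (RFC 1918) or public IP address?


RFC 1918 private ranges:
  10.0.0.0/8 (10.0.0.0 - 10.255.255.255)
  172.16.0.0/12 (172.16.0.0 - 172.31.255.255)
  192.168.0.0/16 (192.168.0.0 - 192.168.255.255)
Private (in 172.16.0.0/12)


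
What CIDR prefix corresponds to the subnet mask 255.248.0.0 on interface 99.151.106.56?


Binary: 11111111.11111000.00000000.00000000
Count leading 1s
Prefix: /13


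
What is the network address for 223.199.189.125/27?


IP:   11011111.11000111.10111101.01111101
Mask: 11111111.11111111.11111111.11100000
AND operation:
Net:  11011111.11000111.10111101.01100000
Network: 223.199.189.96/27


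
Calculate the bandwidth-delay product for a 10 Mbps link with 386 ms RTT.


BDP = bandwidth * RTT
= 10 Mbps * 386 ms
= 10 * 1e6 * 386 / 1000 bits
= 3860000 bits
= 482500 bytes
= 471.1914 KB
BDP = 3860000 bits (482500 bytes)


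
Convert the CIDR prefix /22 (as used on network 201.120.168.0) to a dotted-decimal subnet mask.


/22 means 22 network bits, 10 host bits
Binary: 11111111111111111111110000000000
Mask: 255.255.252.0


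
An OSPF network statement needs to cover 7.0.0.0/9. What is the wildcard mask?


Subnet mask: 255.128.0.0
Wildcard = 255.255.255.255 - subnet mask
255 - 255 = 0
255 - 128 = 127
255 - 0 = 255
255 - 0 = 255
Wildcard: 0.127.255.255


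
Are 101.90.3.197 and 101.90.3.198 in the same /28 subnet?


Mask: 255.255.255.240
101.90.3.197 AND mask = 101.90.3.192
101.90.3.198 AND mask = 101.90.3.192
Yes, same subnet (101.90.3.192)


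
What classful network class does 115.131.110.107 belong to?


First octet: 115
Binary: 01110011
0xxxxxxx -> Class A (1-126)
Class A, default mask 255.0.0.0 (/8)


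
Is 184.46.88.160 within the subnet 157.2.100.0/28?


Subnet network: 157.2.100.0
Test IP AND mask: 184.46.88.160
No, 184.46.88.160 is not in 157.2.100.0/28


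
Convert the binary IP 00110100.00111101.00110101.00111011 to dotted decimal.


00110100 = 52
00111101 = 61
00110101 = 53
00111011 = 59
IP: 52.61.53.59


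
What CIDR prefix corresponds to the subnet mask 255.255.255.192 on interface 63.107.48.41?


Binary: 11111111.11111111.11111111.11000000
Count leading 1s
Prefix: /26


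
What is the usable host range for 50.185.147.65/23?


Network: 50.185.146.0
Broadcast: 50.185.147.255
First usable = network + 1
Last usable = broadcast - 1
Range: 50.185.146.1 to 50.185.147.254
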